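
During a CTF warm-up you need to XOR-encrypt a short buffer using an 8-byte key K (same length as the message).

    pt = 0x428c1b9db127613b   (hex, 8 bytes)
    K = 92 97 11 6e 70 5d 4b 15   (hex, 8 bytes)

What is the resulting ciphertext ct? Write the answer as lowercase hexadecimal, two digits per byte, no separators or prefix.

byte 0:  66 ^ 146 = 208
byte 1: 140 ^ 151 =  27
byte 2:  27 ^  17 =  10
byte 3: 157 ^ 110 = 243
byte 4: 177 ^ 112 = 193
byte 5:  39 ^  93 = 122
byte 6:  97 ^  75 =  42
byte 7:  59 ^  21 =  46

d01b0af3c17a2a2e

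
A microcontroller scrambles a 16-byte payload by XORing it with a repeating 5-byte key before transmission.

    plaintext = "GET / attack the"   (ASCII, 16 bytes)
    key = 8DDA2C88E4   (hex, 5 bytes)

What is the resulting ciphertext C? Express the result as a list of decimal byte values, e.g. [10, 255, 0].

[202, 159, 120, 168, 203, 173, 187, 88, 252, 133, 238, 177, 12, 252, 140, 232]

The 5-byte key repeats, so the effective keystream is 8d da 2c 88 e4 8d da 2c 88 e4 8d da 2c 88 e4 8d.
byte 0: 47 XOR 8d = ca
byte 1: 45 XOR da = 9f
byte 2: 54 XOR 2c = 78
byte 3: 20 XOR 88 = a8
byte 4: 2f XOR e4 = cb
byte 5: 20 XOR 8d = ad
byte 6: 61 XOR da = bb
byte 7: 74 XOR 2c = 58
byte 8: 74 XOR 88 = fc
byte 9: 61 XOR e4 = 85
byte 10: 63 XOR 8d = ee
byte 11: 6b XOR da = b1
byte 12: 20 XOR 2c = 0c
byte 13: 74 XOR 88 = fc
byte 14: 68 XOR e4 = 8c
byte 15: 65 XOR 8d = e8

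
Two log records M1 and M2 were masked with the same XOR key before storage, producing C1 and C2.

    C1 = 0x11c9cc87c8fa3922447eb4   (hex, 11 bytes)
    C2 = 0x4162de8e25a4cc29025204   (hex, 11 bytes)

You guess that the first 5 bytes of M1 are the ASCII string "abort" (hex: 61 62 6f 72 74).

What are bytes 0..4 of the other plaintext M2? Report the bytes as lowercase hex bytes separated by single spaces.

First, C1 ⊕ C2 = (M1 ⊕ K) ⊕ (M2 ⊕ K) = M1 ⊕ M2, so the key drops out. Then M2 = (M1 ⊕ M2) ⊕ M1 over the first 5 bytes.
byte 0: (11 ⊕ 41) ⊕ 61 = 50 ⊕ 61 = 31
byte 1: (c9 ⊕ 62) ⊕ 62 = ab ⊕ 62 = c9
byte 2: (cc ⊕ de) ⊕ 6f = 12 ⊕ 6f = 7d
byte 3: (87 ⊕ 8e) ⊕ 72 = 09 ⊕ 72 = 7b
byte 4: (c8 ⊕ 25) ⊕ 74 = ed ⊕ 74 = 99

31 c9 7d 7b 99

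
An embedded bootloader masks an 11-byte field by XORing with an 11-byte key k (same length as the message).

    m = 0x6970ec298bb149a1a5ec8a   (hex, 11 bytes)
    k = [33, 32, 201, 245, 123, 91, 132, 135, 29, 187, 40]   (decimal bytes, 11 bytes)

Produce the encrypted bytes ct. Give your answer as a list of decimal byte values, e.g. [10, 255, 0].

[72, 80, 37, 220, 240, 234, 205, 38, 184, 87, 162]

XOR is its own inverse, so applying the key byte-wise gives the result directly.
byte 0: 69 ⊕ 21 = 48
byte 1: 70 ⊕ 20 = 50
byte 2: ec ⊕ c9 = 25
byte 3: 29 ⊕ f5 = dc
byte 4: 8b ⊕ 7b = f0
byte 5: b1 ⊕ 5b = ea
byte 6: 49 ⊕ 84 = cd
byte 7: a1 ⊕ 87 = 26
byte 8: a5 ⊕ 1d = b8
byte 9: ec ⊕ bb = 57
byte 10: 8a ⊕ 28 = a2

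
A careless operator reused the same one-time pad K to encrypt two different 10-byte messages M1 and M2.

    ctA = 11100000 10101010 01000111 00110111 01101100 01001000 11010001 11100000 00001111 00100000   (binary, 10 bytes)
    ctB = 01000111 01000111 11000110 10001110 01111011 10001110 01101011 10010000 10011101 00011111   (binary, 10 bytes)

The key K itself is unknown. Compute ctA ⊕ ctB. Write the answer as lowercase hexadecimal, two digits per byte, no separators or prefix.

ctA ⊕ ctB = (M1 ⊕ K) ⊕ (M2 ⊕ K) = M1 ⊕ M2 — the shared key cancels under XOR.
byte 0: 11100000 ⊕ 01000111 = 10100111
byte 1: 10101010 ⊕ 01000111 = 11101101
byte 2: 01000111 ⊕ 11000110 = 10000001
byte 3: 00110111 ⊕ 10001110 = 10111001
byte 4: 01101100 ⊕ 01111011 = 00010111
byte 5: 01001000 ⊕ 10001110 = 11000110
byte 6: 11010001 ⊕ 01101011 = 10111010
byte 7: 11100000 ⊕ 10010000 = 01110000
byte 8: 00001111 ⊕ 10011101 = 10010010
byte 9: 00100000 ⊕ 00011111 = 00111111

a7ed81b917c6ba70923f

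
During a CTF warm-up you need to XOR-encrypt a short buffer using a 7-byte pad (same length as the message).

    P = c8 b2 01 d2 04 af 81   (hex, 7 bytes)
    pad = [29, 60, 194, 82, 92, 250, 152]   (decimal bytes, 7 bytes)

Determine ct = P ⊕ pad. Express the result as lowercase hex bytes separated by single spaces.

d5 8e c3 80 58 55 19

c8 ^ 1d = d5
b2 ^ 3c = 8e
01 ^ c2 = c3
d2 ^ 52 = 80
04 ^ 5c = 58
af ^ fa = 55
81 ^ 98 = 19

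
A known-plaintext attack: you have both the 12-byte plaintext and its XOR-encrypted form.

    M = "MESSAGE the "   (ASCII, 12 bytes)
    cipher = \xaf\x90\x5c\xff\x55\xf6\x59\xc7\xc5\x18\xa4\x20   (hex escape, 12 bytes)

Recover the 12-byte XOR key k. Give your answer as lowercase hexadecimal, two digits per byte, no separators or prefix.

Since cipher = M ⊕ k, XORing both sides with M gives k = M ⊕ cipher.
byte 0: 4d xor af = e2
byte 1: 45 xor 90 = d5
byte 2: 53 xor 5c = 0f
byte 3: 53 xor ff = ac
byte 4: 41 xor 55 = 14
byte 5: 47 xor f6 = b1
byte 6: 45 xor 59 = 1c
byte 7: 20 xor c7 = e7
byte 8: 74 xor c5 = b1
byte 9: 68 xor 18 = 70
byte 10: 65 xor a4 = c1
byte 11: 20 xor 20 = 00

e2d50fac14b11ce7b170c100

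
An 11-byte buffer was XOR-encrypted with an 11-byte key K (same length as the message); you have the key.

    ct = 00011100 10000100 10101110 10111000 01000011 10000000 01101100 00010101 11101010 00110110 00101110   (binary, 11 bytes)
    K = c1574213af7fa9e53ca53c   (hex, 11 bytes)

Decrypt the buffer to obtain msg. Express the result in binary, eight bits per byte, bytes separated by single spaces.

11011101 11010011 11101100 10101011 11101100 11111111 11000101 11110000 11010110 10010011 00010010

1c ⊕ c1 = dd
84 ⊕ 57 = d3
ae ⊕ 42 = ec
b8 ⊕ 13 = ab
43 ⊕ af = ec
80 ⊕ 7f = ff
6c ⊕ a9 = c5
15 ⊕ e5 = f0
ea ⊕ 3c = d6
36 ⊕ a5 = 93
2e ⊕ 3c = 12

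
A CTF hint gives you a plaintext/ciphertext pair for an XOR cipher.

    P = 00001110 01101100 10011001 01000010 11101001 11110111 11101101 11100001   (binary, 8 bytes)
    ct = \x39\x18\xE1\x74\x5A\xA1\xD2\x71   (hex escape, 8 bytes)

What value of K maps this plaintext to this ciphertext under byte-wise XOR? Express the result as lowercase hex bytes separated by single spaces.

37 74 78 36 b3 56 3f 90

Since ct = P ⊕ K, XORing both sides with P gives K = P ⊕ ct.
0e xor 39 = 37
6c xor 18 = 74
99 xor e1 = 78
42 xor 74 = 36
e9 xor 5a = b3
f7 xor a1 = 56
ed xor d2 = 3f
e1 xor 71 = 90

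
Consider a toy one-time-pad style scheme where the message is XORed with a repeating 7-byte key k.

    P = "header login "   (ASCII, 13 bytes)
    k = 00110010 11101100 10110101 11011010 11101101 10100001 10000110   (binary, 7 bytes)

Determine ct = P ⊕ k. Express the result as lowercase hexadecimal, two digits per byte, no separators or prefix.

The 7-byte key repeats, so the effective keystream is 32 ec b5 da ed a1 86 32 ec b5 da ed a1.
byte 0: 68 ⊕ 32 = 5a
byte 1: 65 ⊕ ec = 89
byte 2: 61 ⊕ b5 = d4
byte 3: 64 ⊕ da = be
byte 4: 65 ⊕ ed = 88
byte 5: 72 ⊕ a1 = d3
byte 6: 20 ⊕ 86 = a6
byte 7: 6c ⊕ 32 = 5e
byte 8: 6f ⊕ ec = 83
byte 9: 67 ⊕ b5 = d2
byte 10: 69 ⊕ da = b3
byte 11: 6e ⊕ ed = 83
byte 12: 20 ⊕ a1 = 81

5a89d4be88d3a65e83d2b38381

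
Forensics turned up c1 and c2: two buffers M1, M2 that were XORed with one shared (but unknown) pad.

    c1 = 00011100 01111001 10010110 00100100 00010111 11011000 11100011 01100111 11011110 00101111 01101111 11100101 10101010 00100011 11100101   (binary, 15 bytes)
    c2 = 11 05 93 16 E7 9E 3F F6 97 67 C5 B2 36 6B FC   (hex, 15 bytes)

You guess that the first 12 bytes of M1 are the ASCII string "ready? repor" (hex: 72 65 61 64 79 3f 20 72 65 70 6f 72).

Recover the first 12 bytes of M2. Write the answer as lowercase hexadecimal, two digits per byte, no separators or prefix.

7f1964568979fce32c38c525

First, c1 ⊕ c2 = (M1 ⊕ K) ⊕ (M2 ⊕ K) = M1 ⊕ M2, so the key drops out. Then M2 = (M1 ⊕ M2) ⊕ M1 over the first 12 bytes.
byte 0: (1c xor 11) xor 72 = 0d xor 72 = 7f
byte 1: (79 xor 05) xor 65 = 7c xor 65 = 19
byte 2: (96 xor 93) xor 61 = 05 xor 61 = 64
byte 3: (24 xor 16) xor 64 = 32 xor 64 = 56
byte 4: (17 xor e7) xor 79 = f0 xor 79 = 89
byte 5: (d8 xor 9e) xor 3f = 46 xor 3f = 79
byte 6: (e3 xor 3f) xor 20 = dc xor 20 = fc
byte 7: (67 xor f6) xor 72 = 91 xor 72 = e3
byte 8: (de xor 97) xor 65 = 49 xor 65 = 2c
byte 9: (2f xor 67) xor 70 = 48 xor 70 = 38
byte 10: (6f xor c5) xor 6f = aa xor 6f = c5
byte 11: (e5 xor b2) xor 72 = 57 xor 72 = 25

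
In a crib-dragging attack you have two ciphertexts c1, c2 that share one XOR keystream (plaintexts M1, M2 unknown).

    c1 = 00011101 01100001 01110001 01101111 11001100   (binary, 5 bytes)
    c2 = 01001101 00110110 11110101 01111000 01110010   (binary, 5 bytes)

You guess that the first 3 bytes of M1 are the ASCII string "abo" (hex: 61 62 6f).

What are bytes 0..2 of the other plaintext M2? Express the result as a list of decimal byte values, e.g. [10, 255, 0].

First, c1 ⊕ c2 = (M1 ⊕ K) ⊕ (M2 ⊕ K) = M1 ⊕ M2, so the key drops out. Then M2 = (M1 ⊕ M2) ⊕ M1 over the first 3 bytes.
byte 0: (1d XOR 4d) XOR 61 = 50 XOR 61 = 31
byte 1: (61 XOR 36) XOR 62 = 57 XOR 62 = 35
byte 2: (71 XOR f5) XOR 6f = 84 XOR 6f = eb

[49, 53, 235]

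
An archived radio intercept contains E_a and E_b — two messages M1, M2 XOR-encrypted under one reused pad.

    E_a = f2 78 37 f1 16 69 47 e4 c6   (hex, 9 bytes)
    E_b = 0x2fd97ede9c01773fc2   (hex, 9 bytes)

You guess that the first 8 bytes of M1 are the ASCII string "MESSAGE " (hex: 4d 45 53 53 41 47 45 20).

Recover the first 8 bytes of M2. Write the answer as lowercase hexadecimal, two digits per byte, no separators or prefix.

First, E_a ⊕ E_b = (M1 ⊕ K) ⊕ (M2 ⊕ K) = M1 ⊕ M2, so the key drops out. Then M2 = (M1 ⊕ M2) ⊕ M1 over the first 8 bytes.
byte 0: (f2 XOR 2f) XOR 4d = dd XOR 4d = 90
byte 1: (78 XOR d9) XOR 45 = a1 XOR 45 = e4
byte 2: (37 XOR 7e) XOR 53 = 49 XOR 53 = 1a
byte 3: (f1 XOR de) XOR 53 = 2f XOR 53 = 7c
byte 4: (16 XOR 9c) XOR 41 = 8a XOR 41 = cb
byte 5: (69 XOR 01) XOR 47 = 68 XOR 47 = 2f
byte 6: (47 XOR 77) XOR 45 = 30 XOR 45 = 75
byte 7: (e4 XOR 3f) XOR 20 = db XOR 20 = fb

90e41a7ccb2f75fb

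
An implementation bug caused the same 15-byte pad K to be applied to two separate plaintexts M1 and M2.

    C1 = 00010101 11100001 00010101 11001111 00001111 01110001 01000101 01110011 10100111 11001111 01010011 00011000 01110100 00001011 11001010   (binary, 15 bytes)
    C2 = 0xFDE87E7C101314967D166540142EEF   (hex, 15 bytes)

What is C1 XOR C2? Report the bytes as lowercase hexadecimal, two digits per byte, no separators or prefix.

C1 ⊕ C2 = (M1 ⊕ K) ⊕ (M2 ⊕ K) = M1 ⊕ M2 — the shared key cancels under XOR.
 21 XOR 253 = 232
225 XOR 232 =   9
 21 XOR 126 = 107
207 XOR 124 = 179
 15 XOR  16 =  31
113 XOR  19 =  98
 69 XOR  20 =  81
115 XOR 150 = 229
167 XOR 125 = 218
207 XOR  22 = 217
 83 XOR 101 =  54
 24 XOR  64 =  88
116 XOR  20 =  96
 11 XOR  46 =  37
202 XOR 239 =  37

e8096bb31f6251e5dad93658602525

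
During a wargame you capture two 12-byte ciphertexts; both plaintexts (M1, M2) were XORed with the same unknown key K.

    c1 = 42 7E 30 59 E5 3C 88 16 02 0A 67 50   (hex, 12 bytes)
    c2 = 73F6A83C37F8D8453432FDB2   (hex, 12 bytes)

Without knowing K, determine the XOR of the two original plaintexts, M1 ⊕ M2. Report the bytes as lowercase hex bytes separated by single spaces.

c1 ⊕ c2 = (M1 ⊕ K) ⊕ (M2 ⊕ K) = M1 ⊕ M2 — the shared key cancels under XOR.
byte 0: 42 ⊕ 73 = 31
byte 1: 7e ⊕ f6 = 88
byte 2: 30 ⊕ a8 = 98
byte 3: 59 ⊕ 3c = 65
byte 4: e5 ⊕ 37 = d2
byte 5: 3c ⊕ f8 = c4
byte 6: 88 ⊕ d8 = 50
byte 7: 16 ⊕ 45 = 53
byte 8: 02 ⊕ 34 = 36
byte 9: 0a ⊕ 32 = 38
byte 10: 67 ⊕ fd = 9a
byte 11: 50 ⊕ b2 = e2

31 88 98 65 d2 c4 50 53 36 38 9a e2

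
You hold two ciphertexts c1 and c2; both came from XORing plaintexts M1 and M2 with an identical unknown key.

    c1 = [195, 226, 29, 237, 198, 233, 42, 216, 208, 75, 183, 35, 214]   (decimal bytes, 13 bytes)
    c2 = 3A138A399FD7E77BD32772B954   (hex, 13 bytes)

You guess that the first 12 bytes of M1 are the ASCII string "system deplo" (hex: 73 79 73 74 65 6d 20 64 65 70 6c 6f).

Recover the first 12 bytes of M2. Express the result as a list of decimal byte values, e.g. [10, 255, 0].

First, c1 ⊕ c2 = (M1 ⊕ K) ⊕ (M2 ⊕ K) = M1 ⊕ M2, so the key drops out. Then M2 = (M1 ⊕ M2) ⊕ M1 over the first 12 bytes.
byte 0: (c3 ⊕ 3a) ⊕ 73 = f9 ⊕ 73 = 8a
byte 1: (e2 ⊕ 13) ⊕ 79 = f1 ⊕ 79 = 88
byte 2: (1d ⊕ 8a) ⊕ 73 = 97 ⊕ 73 = e4
byte 3: (ed ⊕ 39) ⊕ 74 = d4 ⊕ 74 = a0
byte 4: (c6 ⊕ 9f) ⊕ 65 = 59 ⊕ 65 = 3c
byte 5: (e9 ⊕ d7) ⊕ 6d = 3e ⊕ 6d = 53
byte 6: (2a ⊕ e7) ⊕ 20 = cd ⊕ 20 = ed
byte 7: (d8 ⊕ 7b) ⊕ 64 = a3 ⊕ 64 = c7
byte 8: (d0 ⊕ d3) ⊕ 65 = 03 ⊕ 65 = 66
byte 9: (4b ⊕ 27) ⊕ 70 = 6c ⊕ 70 = 1c
byte 10: (b7 ⊕ 72) ⊕ 6c = c5 ⊕ 6c = a9
byte 11: (23 ⊕ b9) ⊕ 6f = 9a ⊕ 6f = f5

[138, 136, 228, 160, 60, 83, 237, 199, 102, 28, 169, 245]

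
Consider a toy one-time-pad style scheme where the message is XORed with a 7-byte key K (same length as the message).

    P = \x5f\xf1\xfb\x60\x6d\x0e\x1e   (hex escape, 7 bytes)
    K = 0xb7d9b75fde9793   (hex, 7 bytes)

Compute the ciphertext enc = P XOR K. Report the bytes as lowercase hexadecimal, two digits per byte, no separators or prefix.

e8284c3fb3998d

XOR is its own inverse, so applying the key byte-wise gives the result directly.
5f XOR b7 = e8
f1 XOR d9 = 28
fb XOR b7 = 4c
60 XOR 5f = 3f
6d XOR de = b3
0e XOR 97 = 99
1e XOR 93 = 8d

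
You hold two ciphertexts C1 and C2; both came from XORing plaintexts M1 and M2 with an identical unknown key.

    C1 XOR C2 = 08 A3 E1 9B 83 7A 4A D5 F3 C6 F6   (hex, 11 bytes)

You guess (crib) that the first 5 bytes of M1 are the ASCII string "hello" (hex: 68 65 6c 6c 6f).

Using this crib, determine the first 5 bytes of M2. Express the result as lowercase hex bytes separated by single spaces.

Since C1 ⊕ C2 = M1 ⊕ M2, XORing with the guessed M1 bytes yields the corresponding M2 bytes: M2 = (C1 ⊕ C2) ⊕ M1.
byte 0:   8 ^ 104 =  96
byte 1: 163 ^ 101 = 198
byte 2: 225 ^ 108 = 141
byte 3: 155 ^ 108 = 247
byte 4: 131 ^ 111 = 236

60 c6 8d f7 ec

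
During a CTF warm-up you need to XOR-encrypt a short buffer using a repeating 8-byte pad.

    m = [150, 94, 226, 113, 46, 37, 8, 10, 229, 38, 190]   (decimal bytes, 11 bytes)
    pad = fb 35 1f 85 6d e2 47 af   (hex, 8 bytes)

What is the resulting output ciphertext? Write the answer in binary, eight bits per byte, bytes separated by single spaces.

01101101 01101011 11111101 11110100 01000011 11000111 01001111 10100101 00011110 00010011 10100001

The 8-byte key repeats, so the effective keystream is fb 35 1f 85 6d e2 47 af fb 35 1f.
byte 0: 96 ^ fb = 6d
byte 1: 5e ^ 35 = 6b
byte 2: e2 ^ 1f = fd
byte 3: 71 ^ 85 = f4
byte 4: 2e ^ 6d = 43
byte 5: 25 ^ e2 = c7
byte 6: 08 ^ 47 = 4f
byte 7: 0a ^ af = a5
byte 8: e5 ^ fb = 1e
byte 9: 26 ^ 35 = 13
byte 10: be ^ 1f = a1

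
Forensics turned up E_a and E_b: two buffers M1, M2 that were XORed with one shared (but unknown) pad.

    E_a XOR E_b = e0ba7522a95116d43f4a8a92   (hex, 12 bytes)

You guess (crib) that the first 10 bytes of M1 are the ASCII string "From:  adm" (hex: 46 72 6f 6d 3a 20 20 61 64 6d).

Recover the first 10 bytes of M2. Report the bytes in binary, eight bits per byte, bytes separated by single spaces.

Since E_a ⊕ E_b = M1 ⊕ M2, XORing with the guessed M1 bytes yields the corresponding M2 bytes: M2 = (E_a ⊕ E_b) ⊕ M1.
11100000 ⊕ 01000110 = 10100110
10111010 ⊕ 01110010 = 11001000
01110101 ⊕ 01101111 = 00011010
00100010 ⊕ 01101101 = 01001111
10101001 ⊕ 00111010 = 10010011
01010001 ⊕ 00100000 = 01110001
00010110 ⊕ 00100000 = 00110110
11010100 ⊕ 01100001 = 10110101
00111111 ⊕ 01100100 = 01011011
01001010 ⊕ 01101101 = 00100111

10100110 11001000 00011010 01001111 10010011 01110001 00110110 10110101 01011011 00100111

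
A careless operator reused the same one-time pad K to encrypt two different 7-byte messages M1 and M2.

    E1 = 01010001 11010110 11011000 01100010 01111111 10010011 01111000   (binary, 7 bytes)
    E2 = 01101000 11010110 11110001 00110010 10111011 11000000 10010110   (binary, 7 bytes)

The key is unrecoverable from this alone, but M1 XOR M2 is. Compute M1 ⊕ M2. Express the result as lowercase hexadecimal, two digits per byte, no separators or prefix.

39002950c453ee

E1 ⊕ E2 = (M1 ⊕ K) ⊕ (M2 ⊕ K) = M1 ⊕ M2 — the shared key cancels under XOR.
byte 0: 51 xor 68 = 39
byte 1: d6 xor d6 = 00
byte 2: d8 xor f1 = 29
byte 3: 62 xor 32 = 50
byte 4: 7f xor bb = c4
byte 5: 93 xor c0 = 53
byte 6: 78 xor 96 = ee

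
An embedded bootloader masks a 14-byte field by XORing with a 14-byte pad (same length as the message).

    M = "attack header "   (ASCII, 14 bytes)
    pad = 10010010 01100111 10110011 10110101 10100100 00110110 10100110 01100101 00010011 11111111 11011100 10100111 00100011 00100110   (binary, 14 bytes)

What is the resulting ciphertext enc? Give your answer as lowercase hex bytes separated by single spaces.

f3 13 c7 d4 c7 5d 86 0d 76 9e b8 c2 51 06

XOR is its own inverse, so applying the key byte-wise gives the result directly.
 97 XOR 146 = 243
116 XOR 103 =  19
116 XOR 179 = 199
 97 XOR 181 = 212
 99 XOR 164 = 199
107 XOR  54 =  93
 32 XOR 166 = 134
104 XOR 101 =  13
101 XOR  19 = 118
 97 XOR 255 = 158
100 XOR 220 = 184
101 XOR 167 = 194
114 XOR  35 =  81
 32 XOR  38 =   6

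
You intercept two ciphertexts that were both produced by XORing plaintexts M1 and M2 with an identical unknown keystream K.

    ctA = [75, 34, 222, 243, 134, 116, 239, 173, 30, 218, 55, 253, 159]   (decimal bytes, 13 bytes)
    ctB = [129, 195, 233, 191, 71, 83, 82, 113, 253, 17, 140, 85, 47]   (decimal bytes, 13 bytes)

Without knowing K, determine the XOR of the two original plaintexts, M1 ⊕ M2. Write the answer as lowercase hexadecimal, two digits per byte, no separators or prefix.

cae1374cc127bddce3cbbba8b0

ctA ⊕ ctB = (M1 ⊕ K) ⊕ (M2 ⊕ K) = M1 ⊕ M2 — the shared key cancels under XOR.
 75 XOR 129 = 202
 34 XOR 195 = 225
222 XOR 233 =  55
243 XOR 191 =  76
134 XOR  71 = 193
116 XOR  83 =  39
239 XOR  82 = 189
173 XOR 113 = 220
 30 XOR 253 = 227
218 XOR  17 = 203
 55 XOR 140 = 187
253 XOR  85 = 168
159 XOR  47 = 176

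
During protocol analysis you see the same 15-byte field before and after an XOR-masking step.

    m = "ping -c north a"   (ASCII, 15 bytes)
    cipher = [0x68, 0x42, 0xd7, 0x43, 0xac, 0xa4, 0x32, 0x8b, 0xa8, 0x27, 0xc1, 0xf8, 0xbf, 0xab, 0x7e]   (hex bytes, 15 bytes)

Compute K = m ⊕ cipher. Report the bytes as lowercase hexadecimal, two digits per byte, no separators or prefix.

182bb9248c8951abc648b38cd78b1f

Since cipher = m ⊕ K, XORing both sides with m gives K = m ⊕ cipher.
byte 0: 70 ⊕ 68 = 18
byte 1: 69 ⊕ 42 = 2b
byte 2: 6e ⊕ d7 = b9
byte 3: 67 ⊕ 43 = 24
byte 4: 20 ⊕ ac = 8c
byte 5: 2d ⊕ a4 = 89
byte 6: 63 ⊕ 32 = 51
byte 7: 20 ⊕ 8b = ab
byte 8: 6e ⊕ a8 = c6
byte 9: 6f ⊕ 27 = 48
byte 10: 72 ⊕ c1 = b3
byte 11: 74 ⊕ f8 = 8c
byte 12: 68 ⊕ bf = d7
byte 13: 20 ⊕ ab = 8b
byte 14: 61 ⊕ 7e = 1f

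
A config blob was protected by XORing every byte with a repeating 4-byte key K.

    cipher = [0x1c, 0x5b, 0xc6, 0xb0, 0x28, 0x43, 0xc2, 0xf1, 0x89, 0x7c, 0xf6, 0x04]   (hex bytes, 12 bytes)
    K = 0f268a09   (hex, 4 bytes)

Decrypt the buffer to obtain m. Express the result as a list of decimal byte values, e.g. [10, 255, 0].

[19, 125, 76, 185, 39, 101, 72, 248, 134, 90, 124, 13]

The 4-byte key repeats, so the effective keystream is 0f 26 8a 09 0f 26 8a 09 0f 26 8a 09.
byte 0: 1c XOR 0f = 13
byte 1: 5b XOR 26 = 7d
byte 2: c6 XOR 8a = 4c
byte 3: b0 XOR 09 = b9
byte 4: 28 XOR 0f = 27
byte 5: 43 XOR 26 = 65
byte 6: c2 XOR 8a = 48
byte 7: f1 XOR 09 = f8
byte 8: 89 XOR 0f = 86
byte 9: 7c XOR 26 = 5a
byte 10: f6 XOR 8a = 7c
byte 11: 04 XOR 09 = 0d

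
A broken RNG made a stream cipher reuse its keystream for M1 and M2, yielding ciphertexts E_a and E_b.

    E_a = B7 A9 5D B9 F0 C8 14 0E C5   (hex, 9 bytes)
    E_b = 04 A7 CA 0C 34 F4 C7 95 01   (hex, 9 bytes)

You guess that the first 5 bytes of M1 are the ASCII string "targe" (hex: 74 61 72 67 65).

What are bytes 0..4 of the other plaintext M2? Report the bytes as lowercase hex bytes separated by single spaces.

First, E_a ⊕ E_b = (M1 ⊕ K) ⊕ (M2 ⊕ K) = M1 ⊕ M2, so the key drops out. Then M2 = (M1 ⊕ M2) ⊕ M1 over the first 5 bytes.
byte 0: (b7 xor 04) xor 74 = b3 xor 74 = c7
byte 1: (a9 xor a7) xor 61 = 0e xor 61 = 6f
byte 2: (5d xor ca) xor 72 = 97 xor 72 = e5
byte 3: (b9 xor 0c) xor 67 = b5 xor 67 = d2
byte 4: (f0 xor 34) xor 65 = c4 xor 65 = a1

c7 6f e5 d2 a1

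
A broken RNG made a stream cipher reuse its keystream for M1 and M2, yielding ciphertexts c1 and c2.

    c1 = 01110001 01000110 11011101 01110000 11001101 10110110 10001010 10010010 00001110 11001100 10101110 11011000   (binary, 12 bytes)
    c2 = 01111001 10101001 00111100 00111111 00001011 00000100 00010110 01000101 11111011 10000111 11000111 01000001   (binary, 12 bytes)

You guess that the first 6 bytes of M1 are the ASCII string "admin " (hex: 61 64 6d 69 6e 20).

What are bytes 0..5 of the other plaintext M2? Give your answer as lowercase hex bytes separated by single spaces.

First, c1 ⊕ c2 = (M1 ⊕ K) ⊕ (M2 ⊕ K) = M1 ⊕ M2, so the key drops out. Then M2 = (M1 ⊕ M2) ⊕ M1 over the first 6 bytes.
byte 0: (71 xor 79) xor 61 = 08 xor 61 = 69
byte 1: (46 xor a9) xor 64 = ef xor 64 = 8b
byte 2: (dd xor 3c) xor 6d = e1 xor 6d = 8c
byte 3: (70 xor 3f) xor 69 = 4f xor 69 = 26
byte 4: (cd xor 0b) xor 6e = c6 xor 6e = a8
byte 5: (b6 xor 04) xor 20 = b2 xor 20 = 92

69 8b 8c 26 a8 92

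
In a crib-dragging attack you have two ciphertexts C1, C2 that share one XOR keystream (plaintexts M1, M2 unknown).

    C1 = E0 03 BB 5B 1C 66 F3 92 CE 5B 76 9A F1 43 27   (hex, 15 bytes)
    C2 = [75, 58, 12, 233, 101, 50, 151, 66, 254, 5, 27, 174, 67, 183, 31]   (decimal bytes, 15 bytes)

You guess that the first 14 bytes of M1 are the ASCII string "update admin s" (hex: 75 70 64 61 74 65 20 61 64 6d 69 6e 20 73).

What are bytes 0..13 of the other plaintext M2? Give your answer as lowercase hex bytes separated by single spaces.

First, C1 ⊕ C2 = (M1 ⊕ K) ⊕ (M2 ⊕ K) = M1 ⊕ M2, so the key drops out. Then M2 = (M1 ⊕ M2) ⊕ M1 over the first 14 bytes.
byte 0: (e0 ⊕ 4b) ⊕ 75 = ab ⊕ 75 = de
byte 1: (03 ⊕ 3a) ⊕ 70 = 39 ⊕ 70 = 49
byte 2: (bb ⊕ 0c) ⊕ 64 = b7 ⊕ 64 = d3
byte 3: (5b ⊕ e9) ⊕ 61 = b2 ⊕ 61 = d3
byte 4: (1c ⊕ 65) ⊕ 74 = 79 ⊕ 74 = 0d
byte 5: (66 ⊕ 32) ⊕ 65 = 54 ⊕ 65 = 31
byte 6: (f3 ⊕ 97) ⊕ 20 = 64 ⊕ 20 = 44
byte 7: (92 ⊕ 42) ⊕ 61 = d0 ⊕ 61 = b1
byte 8: (ce ⊕ fe) ⊕ 64 = 30 ⊕ 64 = 54
byte 9: (5b ⊕ 05) ⊕ 6d = 5e ⊕ 6d = 33
byte 10: (76 ⊕ 1b) ⊕ 69 = 6d ⊕ 69 = 04
byte 11: (9a ⊕ ae) ⊕ 6e = 34 ⊕ 6e = 5a
byte 12: (f1 ⊕ 43) ⊕ 20 = b2 ⊕ 20 = 92
byte 13: (43 ⊕ b7) ⊕ 73 = f4 ⊕ 73 = 87

de 49 d3 d3 0d 31 44 b1 54 33 04 5a 92 87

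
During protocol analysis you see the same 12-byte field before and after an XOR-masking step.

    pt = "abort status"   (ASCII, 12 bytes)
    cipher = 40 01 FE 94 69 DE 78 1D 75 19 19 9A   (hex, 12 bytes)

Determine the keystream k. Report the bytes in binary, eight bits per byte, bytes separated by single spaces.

Since cipher = pt ⊕ k, XORing both sides with pt gives k = pt ⊕ cipher.
61 xor 40 = 21
62 xor 01 = 63
6f xor fe = 91
72 xor 94 = e6
74 xor 69 = 1d
20 xor de = fe
73 xor 78 = 0b
74 xor 1d = 69
61 xor 75 = 14
74 xor 19 = 6d
75 xor 19 = 6c
73 xor 9a = e9

00100001 01100011 10010001 11100110 00011101 11111110 00001011 01101001 00010100 01101101 01101100 11101001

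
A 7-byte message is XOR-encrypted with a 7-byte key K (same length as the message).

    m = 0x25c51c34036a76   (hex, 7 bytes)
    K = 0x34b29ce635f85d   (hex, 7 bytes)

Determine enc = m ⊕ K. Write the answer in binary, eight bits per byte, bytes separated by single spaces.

XOR is its own inverse, so applying the key byte-wise gives the result directly.
25 xor 34 = 11
c5 xor b2 = 77
1c xor 9c = 80
34 xor e6 = d2
03 xor 35 = 36
6a xor f8 = 92
76 xor 5d = 2b

00010001 01110111 10000000 11010010 00110110 10010010 00101011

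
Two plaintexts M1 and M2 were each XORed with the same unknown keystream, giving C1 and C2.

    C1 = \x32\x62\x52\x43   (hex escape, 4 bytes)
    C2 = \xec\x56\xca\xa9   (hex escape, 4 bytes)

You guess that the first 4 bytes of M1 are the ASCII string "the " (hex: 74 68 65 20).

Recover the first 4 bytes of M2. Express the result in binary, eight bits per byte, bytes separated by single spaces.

10101010 01011100 11111101 11001010

First, C1 ⊕ C2 = (M1 ⊕ K) ⊕ (M2 ⊕ K) = M1 ⊕ M2, so the key drops out. Then M2 = (M1 ⊕ M2) ⊕ M1 over the first 4 bytes.
byte 0: (32 xor ec) xor 74 = de xor 74 = aa
byte 1: (62 xor 56) xor 68 = 34 xor 68 = 5c
byte 2: (52 xor ca) xor 65 = 98 xor 65 = fd
byte 3: (43 xor a9) xor 20 = ea xor 20 = ca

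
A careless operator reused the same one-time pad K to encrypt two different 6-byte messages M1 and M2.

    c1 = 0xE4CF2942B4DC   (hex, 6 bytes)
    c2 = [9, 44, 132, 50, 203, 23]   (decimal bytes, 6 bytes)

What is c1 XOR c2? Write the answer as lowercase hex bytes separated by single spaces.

c1 ⊕ c2 = (M1 ⊕ K) ⊕ (M2 ⊕ K) = M1 ⊕ M2 — the shared key cancels under XOR.
228 XOR   9 = 237
207 XOR  44 = 227
 41 XOR 132 = 173
 66 XOR  50 = 112
180 XOR 203 = 127
220 XOR  23 = 203

ed e3 ad 70 7f cb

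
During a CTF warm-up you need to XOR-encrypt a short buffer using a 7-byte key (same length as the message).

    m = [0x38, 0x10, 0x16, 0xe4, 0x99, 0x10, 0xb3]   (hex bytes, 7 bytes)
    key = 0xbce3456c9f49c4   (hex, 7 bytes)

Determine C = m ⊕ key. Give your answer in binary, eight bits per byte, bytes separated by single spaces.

10000100 11110011 01010011 10001000 00000110 01011001 01110111

38 XOR bc = 84
10 XOR e3 = f3
16 XOR 45 = 53
e4 XOR 6c = 88
99 XOR 9f = 06
10 XOR 49 = 59
b3 XOR c4 = 77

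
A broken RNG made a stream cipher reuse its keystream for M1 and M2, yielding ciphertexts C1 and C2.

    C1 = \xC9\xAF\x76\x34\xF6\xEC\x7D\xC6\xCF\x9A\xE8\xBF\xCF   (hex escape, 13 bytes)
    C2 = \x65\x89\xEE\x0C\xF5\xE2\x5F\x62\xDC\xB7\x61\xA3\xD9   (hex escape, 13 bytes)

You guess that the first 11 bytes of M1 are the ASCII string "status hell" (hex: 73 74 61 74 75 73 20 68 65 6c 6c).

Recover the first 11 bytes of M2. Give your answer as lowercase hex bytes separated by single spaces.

df 52 f9 4c 76 7d 02 cc 76 41 e5

First, C1 ⊕ C2 = (M1 ⊕ K) ⊕ (M2 ⊕ K) = M1 ⊕ M2, so the key drops out. Then M2 = (M1 ⊕ M2) ⊕ M1 over the first 11 bytes.
byte 0: (c9 XOR 65) XOR 73 = ac XOR 73 = df
byte 1: (af XOR 89) XOR 74 = 26 XOR 74 = 52
byte 2: (76 XOR ee) XOR 61 = 98 XOR 61 = f9
byte 3: (34 XOR 0c) XOR 74 = 38 XOR 74 = 4c
byte 4: (f6 XOR f5) XOR 75 = 03 XOR 75 = 76
byte 5: (ec XOR e2) XOR 73 = 0e XOR 73 = 7d
byte 6: (7d XOR 5f) XOR 20 = 22 XOR 20 = 02
byte 7: (c6 XOR 62) XOR 68 = a4 XOR 68 = cc
byte 8: (cf XOR dc) XOR 65 = 13 XOR 65 = 76
byte 9: (9a XOR b7) XOR 6c = 2d XOR 6c = 41
byte 10: (e8 XOR 61) XOR 6c = 89 XOR 6c = e5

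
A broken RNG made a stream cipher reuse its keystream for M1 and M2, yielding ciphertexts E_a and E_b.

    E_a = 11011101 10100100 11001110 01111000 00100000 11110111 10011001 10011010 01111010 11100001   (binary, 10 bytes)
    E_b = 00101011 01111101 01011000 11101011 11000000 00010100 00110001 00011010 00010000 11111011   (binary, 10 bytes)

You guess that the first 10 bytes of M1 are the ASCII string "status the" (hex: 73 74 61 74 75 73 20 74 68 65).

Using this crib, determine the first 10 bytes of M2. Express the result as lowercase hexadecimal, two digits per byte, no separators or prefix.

First, E_a ⊕ E_b = (M1 ⊕ K) ⊕ (M2 ⊕ K) = M1 ⊕ M2, so the key drops out. Then M2 = (M1 ⊕ M2) ⊕ M1 over the first 10 bytes.
byte 0: (dd ^ 2b) ^ 73 = f6 ^ 73 = 85
byte 1: (a4 ^ 7d) ^ 74 = d9 ^ 74 = ad
byte 2: (ce ^ 58) ^ 61 = 96 ^ 61 = f7
byte 3: (78 ^ eb) ^ 74 = 93 ^ 74 = e7
byte 4: (20 ^ c0) ^ 75 = e0 ^ 75 = 95
byte 5: (f7 ^ 14) ^ 73 = e3 ^ 73 = 90
byte 6: (99 ^ 31) ^ 20 = a8 ^ 20 = 88
byte 7: (9a ^ 1a) ^ 74 = 80 ^ 74 = f4
byte 8: (7a ^ 10) ^ 68 = 6a ^ 68 = 02
byte 9: (e1 ^ fb) ^ 65 = 1a ^ 65 = 7f

85adf7e7959088f4027f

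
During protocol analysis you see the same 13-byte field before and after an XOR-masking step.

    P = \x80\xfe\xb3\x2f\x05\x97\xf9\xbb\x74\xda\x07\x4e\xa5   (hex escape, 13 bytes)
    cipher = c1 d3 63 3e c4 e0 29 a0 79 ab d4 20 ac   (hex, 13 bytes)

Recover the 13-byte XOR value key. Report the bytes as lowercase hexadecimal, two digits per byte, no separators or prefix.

Since cipher = P ⊕ key, XORing both sides with P gives key = P ⊕ cipher.
10000000 ⊕ 11000001 = 01000001
11111110 ⊕ 11010011 = 00101101
10110011 ⊕ 01100011 = 11010000
00101111 ⊕ 00111110 = 00010001
00000101 ⊕ 11000100 = 11000001
10010111 ⊕ 11100000 = 01110111
11111001 ⊕ 00101001 = 11010000
10111011 ⊕ 10100000 = 00011011
01110100 ⊕ 01111001 = 00001101
11011010 ⊕ 10101011 = 01110001
00000111 ⊕ 11010100 = 11010011
01001110 ⊕ 00100000 = 01101110
10100101 ⊕ 10101100 = 00001001

412dd011c177d01b0d71d36e09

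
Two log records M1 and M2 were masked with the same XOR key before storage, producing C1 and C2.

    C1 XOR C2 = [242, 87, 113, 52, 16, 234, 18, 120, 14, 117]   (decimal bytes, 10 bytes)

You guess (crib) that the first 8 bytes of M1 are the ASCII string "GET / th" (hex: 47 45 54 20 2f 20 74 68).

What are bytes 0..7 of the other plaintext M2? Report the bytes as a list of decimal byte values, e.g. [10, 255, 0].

[181, 18, 37, 20, 63, 202, 102, 16]

Since C1 ⊕ C2 = M1 ⊕ M2, XORing with the guessed M1 bytes yields the corresponding M2 bytes: M2 = (C1 ⊕ C2) ⊕ M1.
11110010 xor 01000111 = 10110101
01010111 xor 01000101 = 00010010
01110001 xor 01010100 = 00100101
00110100 xor 00100000 = 00010100
00010000 xor 00101111 = 00111111
11101010 xor 00100000 = 11001010
00010010 xor 01110100 = 01100110
01111000 xor 01101000 = 00010000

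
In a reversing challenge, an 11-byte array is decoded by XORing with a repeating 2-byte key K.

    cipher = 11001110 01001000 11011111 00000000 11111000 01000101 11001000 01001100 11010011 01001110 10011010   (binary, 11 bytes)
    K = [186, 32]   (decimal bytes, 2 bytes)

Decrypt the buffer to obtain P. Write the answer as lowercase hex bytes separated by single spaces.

The 2-byte key repeats, so the effective keystream is ba 20 ba 20 ba 20 ba 20 ba 20 ba.
byte 0: 11001110 XOR 10111010 = 01110100
byte 1: 01001000 XOR 00100000 = 01101000
byte 2: 11011111 XOR 10111010 = 01100101
byte 3: 00000000 XOR 00100000 = 00100000
byte 4: 11111000 XOR 10111010 = 01000010
byte 5: 01000101 XOR 00100000 = 01100101
byte 6: 11001000 XOR 10111010 = 01110010
byte 7: 01001100 XOR 00100000 = 01101100
byte 8: 11010011 XOR 10111010 = 01101001
byte 9: 01001110 XOR 00100000 = 01101110
byte 10: 10011010 XOR 10111010 = 00100000

74 68 65 20 42 65 72 6c 69 6e 20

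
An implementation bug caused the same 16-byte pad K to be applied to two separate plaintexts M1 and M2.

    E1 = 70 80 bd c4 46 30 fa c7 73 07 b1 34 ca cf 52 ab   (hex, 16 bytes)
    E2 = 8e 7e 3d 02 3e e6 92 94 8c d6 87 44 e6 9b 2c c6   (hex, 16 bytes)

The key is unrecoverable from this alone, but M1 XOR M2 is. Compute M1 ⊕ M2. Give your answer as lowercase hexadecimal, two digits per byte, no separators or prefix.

fefe80c678d66853ffd136702c547e6d

E1 ⊕ E2 = (M1 ⊕ K) ⊕ (M2 ⊕ K) = M1 ⊕ M2 — the shared key cancels under XOR.
70 XOR 8e = fe
80 XOR 7e = fe
bd XOR 3d = 80
c4 XOR 02 = c6
46 XOR 3e = 78
30 XOR e6 = d6
fa XOR 92 = 68
c7 XOR 94 = 53
73 XOR 8c = ff
07 XOR d6 = d1
b1 XOR 87 = 36
34 XOR 44 = 70
ca XOR e6 = 2c
cf XOR 9b = 54
52 XOR 2c = 7e
ab XOR c6 = 6d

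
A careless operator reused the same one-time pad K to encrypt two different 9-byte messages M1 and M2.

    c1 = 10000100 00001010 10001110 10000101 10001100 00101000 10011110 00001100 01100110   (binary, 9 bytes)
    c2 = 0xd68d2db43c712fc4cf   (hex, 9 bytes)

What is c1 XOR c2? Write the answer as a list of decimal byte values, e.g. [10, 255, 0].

[82, 135, 163, 49, 176, 89, 177, 200, 169]

c1 ⊕ c2 = (M1 ⊕ K) ⊕ (M2 ⊕ K) = M1 ⊕ M2 — the shared key cancels under XOR.
10000100 xor 11010110 = 01010010
00001010 xor 10001101 = 10000111
10001110 xor 00101101 = 10100011
10000101 xor 10110100 = 00110001
10001100 xor 00111100 = 10110000
00101000 xor 01110001 = 01011001
10011110 xor 00101111 = 10110001
00001100 xor 11000100 = 11001000
01100110 xor 11001111 = 10101001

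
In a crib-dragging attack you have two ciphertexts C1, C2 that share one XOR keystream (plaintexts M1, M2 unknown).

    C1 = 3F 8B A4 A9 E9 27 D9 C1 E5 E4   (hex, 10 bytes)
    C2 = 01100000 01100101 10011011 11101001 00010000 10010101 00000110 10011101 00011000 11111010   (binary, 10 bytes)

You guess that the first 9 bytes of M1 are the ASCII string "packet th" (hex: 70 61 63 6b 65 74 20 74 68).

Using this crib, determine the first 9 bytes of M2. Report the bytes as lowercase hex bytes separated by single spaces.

First, C1 ⊕ C2 = (M1 ⊕ K) ⊕ (M2 ⊕ K) = M1 ⊕ M2, so the key drops out. Then M2 = (M1 ⊕ M2) ⊕ M1 over the first 9 bytes.
byte 0: (3f ⊕ 60) ⊕ 70 = 5f ⊕ 70 = 2f
byte 1: (8b ⊕ 65) ⊕ 61 = ee ⊕ 61 = 8f
byte 2: (a4 ⊕ 9b) ⊕ 63 = 3f ⊕ 63 = 5c
byte 3: (a9 ⊕ e9) ⊕ 6b = 40 ⊕ 6b = 2b
byte 4: (e9 ⊕ 10) ⊕ 65 = f9 ⊕ 65 = 9c
byte 5: (27 ⊕ 95) ⊕ 74 = b2 ⊕ 74 = c6
byte 6: (d9 ⊕ 06) ⊕ 20 = df ⊕ 20 = ff
byte 7: (c1 ⊕ 9d) ⊕ 74 = 5c ⊕ 74 = 28
byte 8: (e5 ⊕ 18) ⊕ 68 = fd ⊕ 68 = 95

2f 8f 5c 2b 9c c6 ff 28 95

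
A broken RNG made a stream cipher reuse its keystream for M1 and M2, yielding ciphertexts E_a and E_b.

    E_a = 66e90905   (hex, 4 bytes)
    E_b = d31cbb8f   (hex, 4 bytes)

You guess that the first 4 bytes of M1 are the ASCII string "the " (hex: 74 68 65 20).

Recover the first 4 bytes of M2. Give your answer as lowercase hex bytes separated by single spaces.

First, E_a ⊕ E_b = (M1 ⊕ K) ⊕ (M2 ⊕ K) = M1 ⊕ M2, so the key drops out. Then M2 = (M1 ⊕ M2) ⊕ M1 over the first 4 bytes.
byte 0: (66 xor d3) xor 74 = b5 xor 74 = c1
byte 1: (e9 xor 1c) xor 68 = f5 xor 68 = 9d
byte 2: (09 xor bb) xor 65 = b2 xor 65 = d7
byte 3: (05 xor 8f) xor 20 = 8a xor 20 = aa

c1 9d d7 aa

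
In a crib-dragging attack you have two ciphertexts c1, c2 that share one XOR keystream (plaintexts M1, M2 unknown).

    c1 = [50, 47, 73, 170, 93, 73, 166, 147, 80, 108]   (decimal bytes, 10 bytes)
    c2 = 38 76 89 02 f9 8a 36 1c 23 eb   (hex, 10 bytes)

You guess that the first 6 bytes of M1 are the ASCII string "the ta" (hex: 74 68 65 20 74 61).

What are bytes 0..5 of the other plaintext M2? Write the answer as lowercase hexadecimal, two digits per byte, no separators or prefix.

First, c1 ⊕ c2 = (M1 ⊕ K) ⊕ (M2 ⊕ K) = M1 ⊕ M2, so the key drops out. Then M2 = (M1 ⊕ M2) ⊕ M1 over the first 6 bytes.
byte 0: (32 ^ 38) ^ 74 = 0a ^ 74 = 7e
byte 1: (2f ^ 76) ^ 68 = 59 ^ 68 = 31
byte 2: (49 ^ 89) ^ 65 = c0 ^ 65 = a5
byte 3: (aa ^ 02) ^ 20 = a8 ^ 20 = 88
byte 4: (5d ^ f9) ^ 74 = a4 ^ 74 = d0
byte 5: (49 ^ 8a) ^ 61 = c3 ^ 61 = a2

7e31a588d0a2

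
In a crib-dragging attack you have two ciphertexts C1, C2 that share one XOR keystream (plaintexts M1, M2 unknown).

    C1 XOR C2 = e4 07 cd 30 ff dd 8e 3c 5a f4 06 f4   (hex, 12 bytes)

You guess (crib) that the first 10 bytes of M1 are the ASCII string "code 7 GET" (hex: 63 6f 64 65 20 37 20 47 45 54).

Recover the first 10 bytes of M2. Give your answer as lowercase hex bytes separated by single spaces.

87 68 a9 55 df ea ae 7b 1f a0

Since C1 ⊕ C2 = M1 ⊕ M2, XORing with the guessed M1 bytes yields the corresponding M2 bytes: M2 = (C1 ⊕ C2) ⊕ M1.
byte 0: e4 xor 63 = 87
byte 1: 07 xor 6f = 68
byte 2: cd xor 64 = a9
byte 3: 30 xor 65 = 55
byte 4: ff xor 20 = df
byte 5: dd xor 37 = ea
byte 6: 8e xor 20 = ae
byte 7: 3c xor 47 = 7b
byte 8: 5a xor 45 = 1f
byte 9: f4 xor 54 = a0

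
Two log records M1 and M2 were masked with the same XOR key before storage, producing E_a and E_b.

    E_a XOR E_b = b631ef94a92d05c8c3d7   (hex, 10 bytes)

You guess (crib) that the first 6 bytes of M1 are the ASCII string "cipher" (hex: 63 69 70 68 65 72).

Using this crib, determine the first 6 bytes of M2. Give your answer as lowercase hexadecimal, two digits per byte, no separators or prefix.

Since E_a ⊕ E_b = M1 ⊕ M2, XORing with the guessed M1 bytes yields the corresponding M2 bytes: M2 = (E_a ⊕ E_b) ⊕ M1.
10110110 ⊕ 01100011 = 11010101
00110001 ⊕ 01101001 = 01011000
11101111 ⊕ 01110000 = 10011111
10010100 ⊕ 01101000 = 11111100
10101001 ⊕ 01100101 = 11001100
00101101 ⊕ 01110010 = 01011111

d5589ffccc5f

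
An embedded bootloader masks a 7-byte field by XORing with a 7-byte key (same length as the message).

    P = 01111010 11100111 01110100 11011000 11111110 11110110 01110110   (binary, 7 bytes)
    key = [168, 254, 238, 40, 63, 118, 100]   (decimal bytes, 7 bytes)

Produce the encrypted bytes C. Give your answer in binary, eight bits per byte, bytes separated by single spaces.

11010010 00011001 10011010 11110000 11000001 10000000 00010010

7a ⊕ a8 = d2
e7 ⊕ fe = 19
74 ⊕ ee = 9a
d8 ⊕ 28 = f0
fe ⊕ 3f = c1
f6 ⊕ 76 = 80
76 ⊕ 64 = 12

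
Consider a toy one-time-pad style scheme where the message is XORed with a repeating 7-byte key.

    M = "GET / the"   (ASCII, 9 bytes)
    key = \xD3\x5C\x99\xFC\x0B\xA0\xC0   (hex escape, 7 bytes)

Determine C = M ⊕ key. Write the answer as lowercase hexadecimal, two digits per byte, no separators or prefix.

9419cddc2480b4bb39

The 7-byte key repeats, so the effective keystream is d3 5c 99 fc 0b a0 c0 d3 5c.
byte 0:  71 ⊕ 211 = 148
byte 1:  69 ⊕  92 =  25
byte 2:  84 ⊕ 153 = 205
byte 3:  32 ⊕ 252 = 220
byte 4:  47 ⊕  11 =  36
byte 5:  32 ⊕ 160 = 128
byte 6: 116 ⊕ 192 = 180
byte 7: 104 ⊕ 211 = 187
byte 8: 101 ⊕  92 =  57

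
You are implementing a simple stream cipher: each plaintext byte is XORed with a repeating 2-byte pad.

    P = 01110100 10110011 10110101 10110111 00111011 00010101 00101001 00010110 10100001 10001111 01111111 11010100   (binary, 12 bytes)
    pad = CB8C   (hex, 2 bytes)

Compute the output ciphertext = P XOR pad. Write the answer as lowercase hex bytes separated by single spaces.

bf 3f 7e 3b f0 99 e2 9a 6a 03 b4 58

The 2-byte key repeats, so the effective keystream is cb 8c cb 8c cb 8c cb 8c cb 8c cb 8c.
byte 0: 116 XOR 203 = 191
byte 1: 179 XOR 140 =  63
byte 2: 181 XOR 203 = 126
byte 3: 183 XOR 140 =  59
byte 4:  59 XOR 203 = 240
byte 5:  21 XOR 140 = 153
byte 6:  41 XOR 203 = 226
byte 7:  22 XOR 140 = 154
byte 8: 161 XOR 203 = 106
byte 9: 143 XOR 140 =   3
byte 10: 127 XOR 203 = 180
byte 11: 212 XOR 140 =  88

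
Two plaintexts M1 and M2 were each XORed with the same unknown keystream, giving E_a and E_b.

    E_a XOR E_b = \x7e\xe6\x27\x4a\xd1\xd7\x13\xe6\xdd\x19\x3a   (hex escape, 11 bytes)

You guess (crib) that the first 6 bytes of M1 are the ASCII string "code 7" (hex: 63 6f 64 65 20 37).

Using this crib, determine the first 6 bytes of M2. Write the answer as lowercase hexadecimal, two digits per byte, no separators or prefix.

Since E_a ⊕ E_b = M1 ⊕ M2, XORing with the guessed M1 bytes yields the corresponding M2 bytes: M2 = (E_a ⊕ E_b) ⊕ M1.
byte 0: 7e xor 63 = 1d
byte 1: e6 xor 6f = 89
byte 2: 27 xor 64 = 43
byte 3: 4a xor 65 = 2f
byte 4: d1 xor 20 = f1
byte 5: d7 xor 37 = e0

1d89432ff1e0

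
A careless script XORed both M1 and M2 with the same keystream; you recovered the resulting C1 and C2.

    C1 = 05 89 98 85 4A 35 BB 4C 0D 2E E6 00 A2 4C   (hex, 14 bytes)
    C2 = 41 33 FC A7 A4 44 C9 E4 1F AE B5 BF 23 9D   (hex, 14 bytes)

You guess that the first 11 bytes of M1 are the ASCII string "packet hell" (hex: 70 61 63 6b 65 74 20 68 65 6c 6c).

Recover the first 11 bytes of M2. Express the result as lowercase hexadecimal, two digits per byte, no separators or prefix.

34db07498b0552c077ec3f

First, C1 ⊕ C2 = (M1 ⊕ K) ⊕ (M2 ⊕ K) = M1 ⊕ M2, so the key drops out. Then M2 = (M1 ⊕ M2) ⊕ M1 over the first 11 bytes.
byte 0: (05 XOR 41) XOR 70 = 44 XOR 70 = 34
byte 1: (89 XOR 33) XOR 61 = ba XOR 61 = db
byte 2: (98 XOR fc) XOR 63 = 64 XOR 63 = 07
byte 3: (85 XOR a7) XOR 6b = 22 XOR 6b = 49
byte 4: (4a XOR a4) XOR 65 = ee XOR 65 = 8b
byte 5: (35 XOR 44) XOR 74 = 71 XOR 74 = 05
byte 6: (bb XOR c9) XOR 20 = 72 XOR 20 = 52
byte 7: (4c XOR e4) XOR 68 = a8 XOR 68 = c0
byte 8: (0d XOR 1f) XOR 65 = 12 XOR 65 = 77
byte 9: (2e XOR ae) XOR 6c = 80 XOR 6c = ec
byte 10: (e6 XOR b5) XOR 6c = 53 XOR 6c = 3f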